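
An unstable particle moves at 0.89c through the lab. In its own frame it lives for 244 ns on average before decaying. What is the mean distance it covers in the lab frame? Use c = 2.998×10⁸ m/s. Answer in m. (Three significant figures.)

β² = 0.7921, so γ = 1/√0.2079 = 2.1932.
Lab-frame lifetime: Δt = γτ = 2.1932 × 244 ns = 535.14 ns.
Distance: d = vΔt = 0.89 × 2.998×10⁸ m/s × 5.3514×10^-7 s = 143 m.

143 m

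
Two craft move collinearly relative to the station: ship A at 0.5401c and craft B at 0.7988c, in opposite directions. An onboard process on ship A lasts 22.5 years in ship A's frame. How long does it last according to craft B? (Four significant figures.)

The velocity of ship A relative to craft B is (0.5401 + 0.7988)c / (1 + 0.5401×0.7988) = 0.93536c; relative speed 0.93536c.
At |u| = 0.93536c, γ = (1 − 0.874898)^(−1/2) = 2.8273.
The clock on ship A records proper time, so craft B measures Δt = γΔτ = 2.8273 × 22.5 = 63.61 years.

63.61 years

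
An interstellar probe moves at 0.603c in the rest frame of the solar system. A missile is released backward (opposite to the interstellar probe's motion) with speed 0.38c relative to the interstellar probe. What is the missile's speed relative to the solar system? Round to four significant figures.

0.2893c

Relativistic velocity addition: u = (u' + v)/(1 + u'v/c²), with u' = −0.38c and v = 0.603c.
Numerator: −0.38 + 0.603 = 0.223. Denominator: 1 + (−0.38)(0.603) = 0.77086.
u = 0.223/0.77086 = 0.28929, so the speed is 0.2893c.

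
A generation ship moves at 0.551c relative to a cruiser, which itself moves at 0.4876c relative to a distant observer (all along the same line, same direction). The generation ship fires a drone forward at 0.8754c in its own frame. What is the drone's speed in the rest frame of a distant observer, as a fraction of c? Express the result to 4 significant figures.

Compose velocities in two stages. Stage 1 (into S'): u₁ = (0.8754+0.551)/(1+0.8754×0.551) = 0.96226.
Stage 2 (into S): u = (0.96226+0.4876)/(1+0.96226×0.4876) = 0.98684, so the speed is 0.9868c.

0.9868c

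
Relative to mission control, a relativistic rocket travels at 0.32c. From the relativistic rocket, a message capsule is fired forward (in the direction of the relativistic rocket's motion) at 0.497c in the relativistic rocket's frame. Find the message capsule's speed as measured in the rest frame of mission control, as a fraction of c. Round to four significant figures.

0.7049c

In units of c, u = (u' + v)/(1 + u'v) with u' = 0.497 and v = 0.32.
Numerator: 0.497 + 0.32 = 0.817. Denominator: 1 + (0.497)(0.32) = 1.15904.
u = 0.817/1.15904 = 0.70489, so the speed is 0.7049c.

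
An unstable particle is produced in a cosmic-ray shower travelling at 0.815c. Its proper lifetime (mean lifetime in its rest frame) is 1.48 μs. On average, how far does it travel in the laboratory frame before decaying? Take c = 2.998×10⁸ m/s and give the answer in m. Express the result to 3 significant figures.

Lorentz factor: γ = (1 − 0.664225)^(−1/2) = 1.7257.
Lab-frame lifetime: Δt = γτ = 1.7257 × 1.48 μs = 2.554 μs.
Distance: d = vΔt = 0.815 × 2.998×10⁸ m/s × 2.5540×10^-6 s = 624 m.

624 m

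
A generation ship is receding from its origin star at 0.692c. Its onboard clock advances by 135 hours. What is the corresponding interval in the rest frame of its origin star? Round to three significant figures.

187 hours

Lorentz factor: γ = (1 − 0.478864)^(−1/2) = 1.3852.
Time dilation: Δt = γ·Δτ = 1.3852 × 135 = 187 hours.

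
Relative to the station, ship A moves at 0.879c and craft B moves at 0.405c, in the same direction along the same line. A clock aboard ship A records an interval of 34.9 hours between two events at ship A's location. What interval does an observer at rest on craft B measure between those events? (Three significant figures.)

Speed of ship A in craft B's frame: u = (v_A − v_B)/(1 − v_A v_B/c²) = (0.879 − 0.405)/(1 − 0.879×0.405) = 0.474/0.644005 = 0.73602; |u| = 0.73602c.
γ for this relative speed: γ = 1/√(1 − 0.541725) = 1.4772.
The clock on ship A records proper time, so craft B measures Δt = γΔτ = 1.4772 × 34.9 = 51.6 hours.

51.6 hours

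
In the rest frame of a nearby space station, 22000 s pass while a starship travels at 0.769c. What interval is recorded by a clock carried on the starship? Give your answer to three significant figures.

14100 s

With β = 0.769, γ = 1/√(1 − 0.769²) = 1/√0.408639 = 1.5643.
The moving clock records proper time: Δτ = Δt/γ = 22000/1.5643 = 14100 s.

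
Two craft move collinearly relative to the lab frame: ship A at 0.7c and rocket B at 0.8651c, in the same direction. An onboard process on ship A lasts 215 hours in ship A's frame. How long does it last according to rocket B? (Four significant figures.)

236.7 hours

Transform ship A's velocity into rocket B's frame: (0.7 − 0.8651)/(1 − 0.7·0.8651) = −0.1651/0.39443, so the relative speed is 0.41858c.
At |u| = 0.41858c, γ = (1 − 0.175209)^(−1/2) = 1.1011.
Ship A's interval is proper; time dilation gives Δt_B = γΔτ = 1.1011 × 215 hours = 236.7 hours.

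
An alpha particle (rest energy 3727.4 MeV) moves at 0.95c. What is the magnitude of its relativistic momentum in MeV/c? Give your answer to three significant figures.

11300 MeV/c

γ = 1/√(1 − β²) = 1/√(1 − 0.9025) = 1/√0.0975 = 1/0.31225 = 3.2026.
Momentum: p = γβ·mc = 3.2026 × 0.95 × 3727.4 MeV/c = 11300 MeV/c.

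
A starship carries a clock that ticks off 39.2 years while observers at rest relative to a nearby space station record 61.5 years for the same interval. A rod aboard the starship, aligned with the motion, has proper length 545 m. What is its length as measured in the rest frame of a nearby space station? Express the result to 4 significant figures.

347.4 m

γ = Δt/Δτ = 61.5/39.2 = 1.56888.
L = L₀/γ = 545/1.56888 = 347.4 m.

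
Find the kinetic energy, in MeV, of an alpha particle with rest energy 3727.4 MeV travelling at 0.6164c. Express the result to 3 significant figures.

γ = 1/√(1 − β²) = 1/√(1 − 0.37994896) = 1/√0.62005104 = 1.26995.
Kinetic energy: K = (γ − 1)mc² = (1.26995 − 1) × 3727.4 MeV = 0.26995 × 3727.4 = 1010 MeV.

1010 MeV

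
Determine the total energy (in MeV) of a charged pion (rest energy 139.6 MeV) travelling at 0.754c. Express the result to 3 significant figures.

213 MeV

β² = 0.568516, so γ = 1/√0.431484 = 1.5224.
Total energy: E = γmc² = 1.5224 × 139.6 MeV = 213 MeV.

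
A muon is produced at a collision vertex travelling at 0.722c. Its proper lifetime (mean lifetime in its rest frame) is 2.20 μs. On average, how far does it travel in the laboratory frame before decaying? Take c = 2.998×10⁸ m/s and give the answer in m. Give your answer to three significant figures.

688 m

γ = 1/√(1 − β²) = 1/√(1 − 0.521284) = 1/√0.478716 = 1/0.691893 = 1.4453.
Lab-frame lifetime: Δt = γτ = 1.4453 × 2.20 μs = 3.1797 μs.
Distance: d = vΔt = 0.722 × 2.998×10⁸ m/s × 3.1797×10^-6 s = 688 m.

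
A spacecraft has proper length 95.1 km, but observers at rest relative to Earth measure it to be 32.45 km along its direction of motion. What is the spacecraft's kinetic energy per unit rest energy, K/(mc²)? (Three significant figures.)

1.93

From L = L₀/γ: γ = 95.1/32.45 = 2.93066.
Since K = (γ−1)mc², K/(mc²) = 2.93066 − 1 = 1.93.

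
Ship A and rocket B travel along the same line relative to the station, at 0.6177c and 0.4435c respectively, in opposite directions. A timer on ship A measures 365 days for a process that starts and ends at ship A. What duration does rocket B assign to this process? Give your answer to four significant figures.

659.7 days

The velocity of ship A relative to rocket B is (0.6177 + 0.4435)c / (1 + 0.6177×0.4435) = 0.833c; relative speed 0.833c.
At |u| = 0.833c, γ = (1 − 0.693889)^(−1/2) = 1.8074.
Ship A's interval is proper; time dilation gives Δt_B = γΔτ = 1.8074 × 365 days = 659.7 days.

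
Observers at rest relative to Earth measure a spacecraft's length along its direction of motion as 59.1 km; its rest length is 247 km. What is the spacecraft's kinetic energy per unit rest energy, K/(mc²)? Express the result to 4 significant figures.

3.179

Length contraction gives γ = L₀/L = 247/59.1 = 4.17936.
K/(mc²) = γ − 1 = 4.17936 − 1 = 3.179.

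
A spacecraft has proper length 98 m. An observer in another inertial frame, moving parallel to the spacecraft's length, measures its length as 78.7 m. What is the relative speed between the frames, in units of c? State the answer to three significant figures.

Length contraction gives γ = L₀/L = 98/78.7 = 1.2452.
β = √(1 − 1/γ²) = √0.355056 = 0.596.

0.596c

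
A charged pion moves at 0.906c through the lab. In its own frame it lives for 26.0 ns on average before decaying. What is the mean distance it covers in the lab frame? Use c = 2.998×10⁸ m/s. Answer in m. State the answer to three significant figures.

γ = 1/√(1 − β²) = 1/√(1 − 0.820836) = 1/√0.179164 = 1/0.423278 = 2.3625.
Lab-frame lifetime: Δt = γτ = 2.3625 × 26.0 ns = 61.425 ns.
Distance: d = vΔt = 0.906 × 2.998×10⁸ m/s × 6.1425×10^-8 s = 16.7 m.

16.7 m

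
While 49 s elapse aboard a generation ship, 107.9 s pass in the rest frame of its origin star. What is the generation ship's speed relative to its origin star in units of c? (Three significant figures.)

0.891c

γ = Δt/Δτ = 107.9/49 = 2.202.
β = √(1 − 1/γ²) = √(1 − 0.206236) = √0.793764 = 0.891.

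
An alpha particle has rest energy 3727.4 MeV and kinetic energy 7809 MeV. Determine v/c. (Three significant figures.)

K = (γ−1)mc², so γ = 1 + 7809/3727.4 = 3.095.
Then v/c = √(1 − γ⁻²) = √(1 − 0.104395) = √0.895605 = 0.946.

0.946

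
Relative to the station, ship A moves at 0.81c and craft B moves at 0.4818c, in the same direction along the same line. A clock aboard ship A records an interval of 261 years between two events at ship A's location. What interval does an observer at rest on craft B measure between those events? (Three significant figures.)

The velocity of ship A relative to craft B is (0.81 − 0.4818)c / (1 − 0.81×0.4818) = 0.53826c; relative speed 0.53826c.
At |u| = 0.53826c, γ = (1 − 0.289724)^(−1/2) = 1.1866.
The clock on ship A records proper time, so craft B measures Δt = γΔτ = 1.1866 × 261 = 310 years.

310 years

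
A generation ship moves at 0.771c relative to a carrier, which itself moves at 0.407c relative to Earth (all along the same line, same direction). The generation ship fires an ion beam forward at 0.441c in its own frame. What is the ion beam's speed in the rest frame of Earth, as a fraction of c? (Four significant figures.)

First combine the ion beam and generation ship (S''→S'): u₁ = (0.441 + 0.771)/(1 + 0.441×0.771) = 1.212/1.340011 = 0.90447.
Then combine with the carrier (S'→S): u = (0.90447 + 0.407)/(1 + 0.90447×0.407) = 1.31147/1.36811929 = 0.95859.

0.9586c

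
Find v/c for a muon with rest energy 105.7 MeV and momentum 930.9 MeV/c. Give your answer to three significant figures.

pc/(mc²) = 930.9/105.7 = 8.807 = βγ = β/√(1−β²).
So β² = x²/(1 + x²) with x = 8.807: x² = 77.5632, β² = 77.5632/78.5632 = 0.987271, β = 0.994.

0.994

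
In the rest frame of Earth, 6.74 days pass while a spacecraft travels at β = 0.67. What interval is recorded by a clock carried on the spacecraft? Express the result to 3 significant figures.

5.00 days

β² = 0.4489, so γ = 1/√0.5511 = 1.3471.
The moving clock records proper time: Δτ = Δt/γ = 6.74/1.3471 = 5.00 days.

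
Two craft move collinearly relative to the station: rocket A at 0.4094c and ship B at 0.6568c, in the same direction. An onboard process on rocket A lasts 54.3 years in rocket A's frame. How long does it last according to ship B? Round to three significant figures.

Transform rocket A's velocity into ship B's frame: (0.4094 − 0.6568)/(1 − 0.4094·0.6568) = −0.2474/0.73110608, so the relative speed is 0.33839c.
γ for this relative speed: γ = 1/√(1 − 0.114508) = 1.0627.
The clock on rocket A records proper time, so ship B measures Δt = γΔτ = 1.0627 × 54.3 = 57.7 years.

57.7 years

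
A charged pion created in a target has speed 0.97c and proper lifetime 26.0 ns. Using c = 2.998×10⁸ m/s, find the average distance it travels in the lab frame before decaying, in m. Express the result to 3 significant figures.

With β = 0.97, γ = 1/√(1 − 0.97²) = 1/√0.0591 = 4.1135.
Lab-frame lifetime: Δt = γτ = 4.1135 × 26.0 ns = 106.95 ns.
Distance: d = vΔt = 0.97 × 2.998×10⁸ m/s × 1.0695×10^-7 s = 31.1 m.

31.1 m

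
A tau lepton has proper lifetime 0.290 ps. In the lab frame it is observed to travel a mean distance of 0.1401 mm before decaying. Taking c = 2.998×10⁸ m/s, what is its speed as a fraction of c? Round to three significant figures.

Let x = d/(cτ) = 1.401×10^-4 m / (2.998×10⁸ m/s × 2.900×10^-13 s) = 1.6114. Since d = βγcτ, x = βγ = β/√(1−β²).
Solving: β² = x²/(1+x²) = 2.59661/3.59661 = 0.72196, so β = 0.850.

0.850c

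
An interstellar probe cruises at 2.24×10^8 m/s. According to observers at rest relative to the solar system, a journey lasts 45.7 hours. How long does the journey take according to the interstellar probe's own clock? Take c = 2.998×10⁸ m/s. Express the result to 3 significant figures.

30.4 hours

β = v/c = (2.24×10^8 m/s)/(2.998×10⁸ m/s) = 0.747165.
γ = 1/√(1 − β²) = 1/√(1 − 0.5582555) = 1/√0.4417445 = 1/0.664639 = 1.5046.
The interstellar probe's clock runs slow as seen from the solar system, so Δτ = Δt/γ = 45.7/1.5046 = 30.4 hours.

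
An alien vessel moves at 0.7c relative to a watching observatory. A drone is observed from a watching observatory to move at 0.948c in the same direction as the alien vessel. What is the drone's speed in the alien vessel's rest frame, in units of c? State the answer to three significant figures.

Transform to the alien vessel's frame: u' = (u − v)/(1 − uv/c²).
u' = (0.948 − 0.7)/(1 − 0.948×0.7) = 0.248/0.3364 = 0.73722.
Speed in the alien vessel's frame: 0.737c (in the same direction).

0.737c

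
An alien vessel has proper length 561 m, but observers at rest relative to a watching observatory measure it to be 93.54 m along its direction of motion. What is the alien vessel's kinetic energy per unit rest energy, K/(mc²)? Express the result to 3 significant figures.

γ = L₀/L = 561/93.54 = 5.99743.
Since K = (γ−1)mc², K/(mc²) = 5.99743 − 1 = 5.00.

5.00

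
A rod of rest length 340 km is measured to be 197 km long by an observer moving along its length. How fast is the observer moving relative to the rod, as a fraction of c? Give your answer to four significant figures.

0.8150c

Length contraction gives γ = L₀/L = 340/197 = 1.7259.
β = √(1 − 1/γ²) = √0.664287 = 0.8150.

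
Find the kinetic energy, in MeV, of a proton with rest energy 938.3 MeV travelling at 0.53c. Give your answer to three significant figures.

168 MeV

γ = 1/√(1 − β²) = 1/√(1 − 0.2809) = 1/√0.7191 = 1/0.847998 = 1.17925.
Kinetic energy: K = (γ − 1)mc² = (1.17925 − 1) × 938.3 MeV = 0.17925 × 938.3 = 168 MeV.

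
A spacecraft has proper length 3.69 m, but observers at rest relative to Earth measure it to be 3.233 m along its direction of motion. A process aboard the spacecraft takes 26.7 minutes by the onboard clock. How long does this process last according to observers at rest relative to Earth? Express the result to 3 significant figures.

30.5 minutes

Length contraction gives γ = L₀/L = 3.69/3.233 = 1.14135.
Δt = γΔτ = 1.14135 × 26.7 = 30.5 minutes.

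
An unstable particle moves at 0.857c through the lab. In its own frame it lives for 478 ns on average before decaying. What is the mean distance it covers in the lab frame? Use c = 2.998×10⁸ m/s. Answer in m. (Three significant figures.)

238 m

Lorentz factor: γ = (1 − 0.734449)^(−1/2) = 1.9406.
Lab-frame lifetime: Δt = γτ = 1.9406 × 478 ns = 927.61 ns.
Distance: d = vΔt = 0.857 × 2.998×10⁸ m/s × 9.2761×10^-7 s = 238 m.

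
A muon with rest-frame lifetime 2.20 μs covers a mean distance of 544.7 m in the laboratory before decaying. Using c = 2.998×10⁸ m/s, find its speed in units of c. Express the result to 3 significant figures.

0.637c

Lab distance = (lab lifetime)·v = γτ·βc, so βγ = d/(cτ) = 544.7/(2.998×10⁸ × 2.200×10^-6) = 0.82585.
With βγ = 0.82585: γ² = 1 + (βγ)² = 1.682028, and β = (βγ)/γ = 0.82585/1.29693 = 0.637.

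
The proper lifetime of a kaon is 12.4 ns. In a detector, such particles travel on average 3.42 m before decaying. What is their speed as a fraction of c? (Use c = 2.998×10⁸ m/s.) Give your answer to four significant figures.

Lab distance = (lab lifetime)·v = γτ·βc, so βγ = d/(cτ) = 3.420/(2.998×10⁸ × 1.240×10^-8) = 0.91997.
With βγ = 0.91997: γ² = 1 + (βγ)² = 1.846345, and β = (βγ)/γ = 0.91997/1.3588 = 0.6770.

0.6770c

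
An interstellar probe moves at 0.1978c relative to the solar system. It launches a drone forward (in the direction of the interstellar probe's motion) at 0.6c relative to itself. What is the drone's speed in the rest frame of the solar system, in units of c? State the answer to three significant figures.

Relativistic velocity addition: u = (u' + v)/(1 + u'v/c²), with u' = 0.6c and v = 0.1978c.
Numerator: 0.6 + 0.1978 = 0.7978. Denominator: 1 + (0.6)(0.1978) = 1.11868.
u = 0.7978/1.11868 = 0.71316, so the speed is 0.713c.

0.713c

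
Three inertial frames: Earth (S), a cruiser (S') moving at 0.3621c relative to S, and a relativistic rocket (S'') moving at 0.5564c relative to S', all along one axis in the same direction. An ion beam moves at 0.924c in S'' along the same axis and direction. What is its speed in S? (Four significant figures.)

Apply u = (u'+v)/(1+u'v) twice. Ion beam in the cruiser frame: (0.924+0.5564)/(1+0.924·0.5564) = 1.4804/1.5141136 = 0.97773c.
That velocity, transformed to the rest frame of Earth: (0.97773+0.3621)/(1+0.97773·0.3621) = 1.33983/1.354036033 = 0.98951c.

0.9895c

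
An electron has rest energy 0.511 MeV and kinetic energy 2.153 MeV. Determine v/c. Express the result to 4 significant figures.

0.9814

K = (γ−1)mc², so γ = 1 + 2.153/0.511 = 5.2133.
Then v/c = √(1 − γ⁻²) = √(1 − 0.0367938) = √0.9632062 = 0.9814.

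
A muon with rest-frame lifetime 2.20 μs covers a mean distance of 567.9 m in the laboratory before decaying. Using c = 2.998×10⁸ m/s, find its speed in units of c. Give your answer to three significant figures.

0.652c

d = βγcτ ⇒ βγ = d/(cτ) = 567.9 m / (659.56 m) = 0.86103.
β = (βγ)/√(1+(βγ)²) = 0.86103/√1.741373 = 0.652.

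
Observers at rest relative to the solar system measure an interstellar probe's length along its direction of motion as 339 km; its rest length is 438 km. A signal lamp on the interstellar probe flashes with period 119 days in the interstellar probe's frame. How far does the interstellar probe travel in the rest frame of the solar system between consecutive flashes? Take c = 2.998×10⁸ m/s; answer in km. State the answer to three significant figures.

γ = L₀/L = 438/339 = 1.29204.
β = √(1 − 1/γ²) = 0.63322. Lab-frame period = γτ = 1.29204×119 days = 153.75 days. Distance = βc × γτ = 0.63322 × 2.998×10⁸ m/s × 13284000 s = 2.5218×10^15 m = 2.52×10^12 km.

2.52×10^12 km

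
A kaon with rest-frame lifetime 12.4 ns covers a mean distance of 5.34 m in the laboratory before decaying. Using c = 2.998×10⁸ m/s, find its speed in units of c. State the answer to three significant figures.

0.821c

d = βγcτ ⇒ βγ = d/(cτ) = 5.340 m / (3.71752 m) = 1.4364.
β = (βγ)/√(1+(βγ)²) = 1.4364/√3.06324 = 0.821.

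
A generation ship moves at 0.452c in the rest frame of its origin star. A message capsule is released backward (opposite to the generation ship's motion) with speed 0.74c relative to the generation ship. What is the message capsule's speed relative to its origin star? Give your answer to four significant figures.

0.4327c

Relativistic velocity addition: u = (u' + v)/(1 + u'v/c²), with u' = −0.74c and v = 0.452c.
Numerator: −0.74 + 0.452 = −0.288. Denominator: 1 + (−0.74)(0.452) = 0.66552.
u = −0.288/0.66552 = −0.43274, so the speed is 0.4327c.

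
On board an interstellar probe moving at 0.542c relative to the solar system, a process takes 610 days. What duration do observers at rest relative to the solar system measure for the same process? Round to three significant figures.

With β = 0.542, γ = 1/√(1 − 0.542²) = 1/√0.706236 = 1.1899.
The onboard clock measures proper time, so the interval in the rest frame of the solar system is dilated: Δt = γ·Δτ = 1.1899 × 610 days = 726 days.

726 days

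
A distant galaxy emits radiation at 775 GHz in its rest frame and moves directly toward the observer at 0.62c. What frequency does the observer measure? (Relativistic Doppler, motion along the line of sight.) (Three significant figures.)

1600 GHz

Relativistic Doppler (source moving toward): f_obs = f_src · √((1+β)/(1−β)).
With β = 0.62: factor = √(1.62/0.38) = 2.0647.
f_obs = 775 × 2.0647 = 1600 GHz.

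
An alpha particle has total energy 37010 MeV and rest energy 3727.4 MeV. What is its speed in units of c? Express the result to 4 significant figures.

γ = E/(mc²) = 37010/3727.4 = 9.9292.
β = √(1 − 1/γ²) = √(1 − 0.0101431) = √0.9898569 = 0.9949.

0.9949c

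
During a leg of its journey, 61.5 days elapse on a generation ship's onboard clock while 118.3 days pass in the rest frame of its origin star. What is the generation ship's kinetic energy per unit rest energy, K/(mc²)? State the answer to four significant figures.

From Δt = γΔτ: γ = 118.3/61.5 = 1.92358.
K/(mc²) = γ − 1 = 1.92358 − 1 = 0.9236.

0.9236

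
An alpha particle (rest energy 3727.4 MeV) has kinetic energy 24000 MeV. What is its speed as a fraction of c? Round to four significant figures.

K = (γ−1)mc², so γ = 1 + 24000/3727.4 = 7.4388.
Then v/c = √(1 − γ⁻²) = √(1 − 0.0180715) = √0.9819285 = 0.9909.

0.9909c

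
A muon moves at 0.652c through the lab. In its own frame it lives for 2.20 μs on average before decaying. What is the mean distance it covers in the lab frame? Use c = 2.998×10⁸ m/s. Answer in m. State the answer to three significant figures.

γ = 1/√(1 − β²) = 1/√(1 − 0.425104) = 1/√0.574896 = 1/0.758219 = 1.3189.
Lab-frame lifetime: Δt = γτ = 1.3189 × 2.20 μs = 2.9016 μs.
Distance: d = vΔt = 0.652 × 2.998×10⁸ m/s × 2.9016×10^-6 s = 567 m.

567 m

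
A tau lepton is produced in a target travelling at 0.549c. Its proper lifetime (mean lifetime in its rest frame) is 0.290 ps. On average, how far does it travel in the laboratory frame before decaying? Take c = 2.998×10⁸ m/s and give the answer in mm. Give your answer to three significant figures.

With β = 0.549, γ = 1/√(1 − 0.549²) = 1/√0.698599 = 1.1964.
Lab-frame lifetime: Δt = γτ = 1.1964 × 0.290 ps = 0.34696 ps.
Distance: d = vΔt = 0.549 × 2.998×10⁸ m/s × 3.4696×10^-13 s = 5.71×10^-5 m = 0.0571 mm.

0.0571 mm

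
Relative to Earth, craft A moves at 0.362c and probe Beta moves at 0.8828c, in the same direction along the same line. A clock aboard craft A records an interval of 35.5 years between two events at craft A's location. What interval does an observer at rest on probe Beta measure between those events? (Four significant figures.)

55.16 years

Speed of craft A in probe Beta's frame: u = (v_A − v_B)/(1 − v_A v_B/c²) = (0.362 − 0.8828)/(1 − 0.362×0.8828) = −0.5208/0.6804264 = −0.7654; |u| = 0.7654c.
γ for this relative speed: γ = 1/√(1 − 0.585837) = 1.5539.
The clock on craft A records proper time, so probe Beta measures Δt = γΔτ = 1.5539 × 35.5 = 55.16 years.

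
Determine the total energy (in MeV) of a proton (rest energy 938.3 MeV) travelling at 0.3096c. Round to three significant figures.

987 MeV

γ = 1/√(1 − β²) = 1/√(1 − 0.09585216) = 1/√0.90414784 = 1/0.950867 = 1.0517.
Total energy: E = γmc² = 1.0517 × 938.3 MeV = 987 MeV.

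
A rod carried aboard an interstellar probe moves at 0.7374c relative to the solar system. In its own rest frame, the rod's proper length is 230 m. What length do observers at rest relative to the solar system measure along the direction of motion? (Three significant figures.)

Lorentz factor: γ = (1 − 0.54375876)^(−1/2) = 1.4805.
Length contraction: L = L₀/γ = 230/1.4805 = 155 m.

155 m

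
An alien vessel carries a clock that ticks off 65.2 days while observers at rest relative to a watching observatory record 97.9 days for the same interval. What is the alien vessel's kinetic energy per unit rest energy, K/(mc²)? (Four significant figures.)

From Δt = γΔτ: γ = 97.9/65.2 = 1.50153.
Since K = (γ−1)mc², K/(mc²) = 1.50153 − 1 = 0.5015.

0.5015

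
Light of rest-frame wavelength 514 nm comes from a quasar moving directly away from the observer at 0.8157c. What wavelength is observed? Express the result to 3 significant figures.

Relativistic Doppler for wavelength: λ_obs = λ_src · √((1+β)/(1−β)).
With β = 0.8157: factor = √(1.8157/0.1843) = 3.1388.
λ_obs = 514 × 3.1388 = 1610 nm.

1610 nm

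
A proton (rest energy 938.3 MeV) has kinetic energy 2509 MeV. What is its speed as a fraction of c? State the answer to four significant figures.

0.9622c

γ = 1 + K/(mc²) = 1 + 2509/938.3 = 3.674.
β = √(1 − 1/γ²) = √(1 − 0.0740835) = √0.9259165 = 0.9622.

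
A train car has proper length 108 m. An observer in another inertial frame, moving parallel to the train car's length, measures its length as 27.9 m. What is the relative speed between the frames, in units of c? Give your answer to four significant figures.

0.9661c

Length contraction gives γ = L₀/L = 108/27.9 = 3.871.
β = √(1 − 1/γ²) = √0.933265 = 0.9661.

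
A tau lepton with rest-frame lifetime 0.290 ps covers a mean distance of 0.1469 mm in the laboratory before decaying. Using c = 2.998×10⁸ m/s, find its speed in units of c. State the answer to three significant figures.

Let x = d/(cτ) = 1.469×10^-4 m / (2.998×10⁸ m/s × 2.900×10^-13 s) = 1.6896. Since d = βγcτ, x = βγ = β/√(1−β²).
Solving: β² = x²/(1+x²) = 2.85475/3.85475 = 0.74058, so β = 0.861.

0.861c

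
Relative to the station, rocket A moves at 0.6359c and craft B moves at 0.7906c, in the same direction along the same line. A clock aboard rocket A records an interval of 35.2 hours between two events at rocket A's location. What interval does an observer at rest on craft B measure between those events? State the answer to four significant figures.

Speed of rocket A in craft B's frame: u = (v_A − v_B)/(1 − v_A v_B/c²) = (0.6359 − 0.7906)/(1 − 0.6359×0.7906) = −0.1547/0.49725746 = −0.31111; |u| = 0.31111c.
At |u| = 0.31111c, γ = (1 − 0.0967894)^(−1/2) = 1.0522.
The clock on rocket A records proper time, so craft B measures Δt = γΔτ = 1.0522 × 35.2 = 37.04 hours.

37.04 hours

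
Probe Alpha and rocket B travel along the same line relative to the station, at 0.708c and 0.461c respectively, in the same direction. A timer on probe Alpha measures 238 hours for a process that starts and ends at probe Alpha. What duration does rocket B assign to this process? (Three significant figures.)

256 hours

The velocity of probe Alpha relative to rocket B is (0.708 − 0.461)c / (1 − 0.708×0.461) = 0.36668c; relative speed 0.36668c.
At |u| = 0.36668c, γ = (1 − 0.134454)^(−1/2) = 1.0749.
The clock on probe Alpha records proper time, so rocket B measures Δt = γΔτ = 1.0749 × 238 = 256 hours.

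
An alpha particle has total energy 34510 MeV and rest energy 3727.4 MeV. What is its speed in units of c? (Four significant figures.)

γ = E/(mc²) = 34510/3727.4 = 9.2585.
β = √(1 − 1/γ²) = √(1 − 0.0116659) = √0.9883341 = 0.9941.

0.9941c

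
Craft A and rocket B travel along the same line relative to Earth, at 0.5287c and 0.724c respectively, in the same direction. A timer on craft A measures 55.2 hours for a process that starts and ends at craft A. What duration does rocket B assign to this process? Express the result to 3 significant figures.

58.2 hours

The velocity of craft A relative to rocket B is (0.5287 − 0.724)c / (1 − 0.5287×0.724) = −0.31642c; relative speed 0.31642c.
At |u| = 0.31642c, γ = (1 − 0.100122)^(−1/2) = 1.0542.
The clock on craft A records proper time, so rocket B measures Δt = γΔτ = 1.0542 × 55.2 = 58.2 hours.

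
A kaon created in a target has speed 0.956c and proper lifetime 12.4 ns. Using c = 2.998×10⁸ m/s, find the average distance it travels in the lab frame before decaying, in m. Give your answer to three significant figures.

γ = 1/√(1 − β²) = 1/√(1 − 0.913936) = 1/√0.086064 = 1/0.293367 = 3.4087.
Lab-frame lifetime: Δt = γτ = 3.4087 × 12.4 ns = 42.268 ns.
Distance: d = vΔt = 0.956 × 2.998×10⁸ m/s × 4.2268×10^-8 s = 12.1 m.

12.1 m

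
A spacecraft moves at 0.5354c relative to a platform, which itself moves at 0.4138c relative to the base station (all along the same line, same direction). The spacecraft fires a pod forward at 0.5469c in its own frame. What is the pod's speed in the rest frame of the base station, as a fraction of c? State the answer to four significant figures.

Compose velocities in two stages. Stage 1 (into S'): u₁ = (0.5469+0.5354)/(1+0.5469×0.5354) = 0.83717.
Stage 2 (into S): u = (0.83717+0.4138)/(1+0.83717×0.4138) = 0.92911, so the speed is 0.9291c.

0.9291c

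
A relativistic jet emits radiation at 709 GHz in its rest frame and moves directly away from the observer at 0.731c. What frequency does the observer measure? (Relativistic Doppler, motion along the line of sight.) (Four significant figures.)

279.5 GHz

Relativistic Doppler (source moving away): f_obs = f_src · √((1−β)/(1+β)).
With β = 0.731: factor = √(0.269/1.731) = 0.39421.
f_obs = 709 × 0.39421 = 279.5 GHz.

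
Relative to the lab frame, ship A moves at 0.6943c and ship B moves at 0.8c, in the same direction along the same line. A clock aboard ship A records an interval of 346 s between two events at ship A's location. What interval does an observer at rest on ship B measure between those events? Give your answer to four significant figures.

356.2 s

The velocity of ship A relative to ship B is (0.6943 − 0.8)c / (1 − 0.6943×0.8) = −0.23776c; relative speed 0.23776c.
γ for this relative speed: γ = 1/√(1 − 0.0565298) = 1.0295.
Ship A's interval is proper; time dilation gives Δt_B = γΔτ = 1.0295 × 346 s = 356.2 s.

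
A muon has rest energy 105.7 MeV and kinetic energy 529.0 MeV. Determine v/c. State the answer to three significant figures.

K = (γ−1)mc², so γ = 1 + 529.0/105.7 = 6.0047.
Then v/c = √(1 − γ⁻²) = √(1 − 0.0277343) = √0.9722657 = 0.986.

0.986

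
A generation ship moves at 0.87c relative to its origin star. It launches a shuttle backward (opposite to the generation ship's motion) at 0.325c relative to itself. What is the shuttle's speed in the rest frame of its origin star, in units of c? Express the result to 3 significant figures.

In units of c, u = (u' + v)/(1 + u'v) with u' = −0.325 and v = 0.87.
Numerator: −0.325 + 0.87 = 0.545. Denominator: 1 + (−0.325)(0.87) = 0.71725.
u = 0.545/0.71725 = 0.75985, so the speed is 0.760c.

0.760c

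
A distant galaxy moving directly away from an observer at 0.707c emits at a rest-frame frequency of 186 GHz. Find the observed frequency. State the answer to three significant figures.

Relativistic Doppler (source moving away): f_obs = f_src · √((1−β)/(1+β)).
With β = 0.707: factor = √(0.293/1.707) = 0.4143.
f_obs = 186 × 0.4143 = 77.1 GHz.

77.1 GHz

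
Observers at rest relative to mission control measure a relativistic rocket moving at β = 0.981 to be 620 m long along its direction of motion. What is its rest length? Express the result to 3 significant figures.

Lorentz factor: γ = (1 − 0.962361)^(−1/2) = 5.1544.
Proper length: L₀ = γ·L = 5.1544 × 620 = 3200 m.

3200 m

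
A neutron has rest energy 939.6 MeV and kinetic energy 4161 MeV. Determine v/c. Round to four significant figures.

0.9829

γ = 1 + K/(mc²) = 1 + 4161/939.6 = 5.4285.
β = √(1 − 1/γ²) = √(1 − 0.0339344) = √0.9660656 = 0.9829.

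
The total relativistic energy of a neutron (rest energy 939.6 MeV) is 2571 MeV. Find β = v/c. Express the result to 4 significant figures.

Total energy E = γmc² gives γ = 2571/939.6 = 2.7363.
Hence β = √(1 − 1/γ²) = √(1 − 0.133559) = √0.866441 = 0.9308.

0.9308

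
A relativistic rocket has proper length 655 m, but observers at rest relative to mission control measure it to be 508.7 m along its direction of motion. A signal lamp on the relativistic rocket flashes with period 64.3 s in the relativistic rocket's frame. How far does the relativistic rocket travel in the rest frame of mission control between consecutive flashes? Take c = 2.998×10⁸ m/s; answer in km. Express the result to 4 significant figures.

1.564×10^7 km

γ = L₀/L = 655/508.7 = 1.2876.
β = √(1 − 1/γ²) = 0.62995. Lab-frame period = γτ = 1.2876×64.3 s = 82.793 s. Distance = βc × γτ = 0.62995 × 2.998×10⁸ m/s × 82.793 s = 1.5636×10^10 m = 1.564×10^7 km.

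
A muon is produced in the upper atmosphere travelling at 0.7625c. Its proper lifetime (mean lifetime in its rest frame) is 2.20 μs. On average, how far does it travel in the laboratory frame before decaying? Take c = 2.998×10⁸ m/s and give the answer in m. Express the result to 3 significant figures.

777 m

γ = 1/√(1 − β²) = 1/√(1 − 0.58140625) = 1/√0.41859375 = 1/0.646988 = 1.5456.
Lab-frame lifetime: Δt = γτ = 1.5456 × 2.20 μs = 3.4003 μs.
Distance: d = vΔt = 0.7625 × 2.998×10⁸ m/s × 3.4003×10^-6 s = 777 m.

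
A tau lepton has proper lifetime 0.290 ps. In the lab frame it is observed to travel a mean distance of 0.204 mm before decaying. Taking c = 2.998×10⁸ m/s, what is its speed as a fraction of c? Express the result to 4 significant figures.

Lab distance = (lab lifetime)·v = γτ·βc, so βγ = d/(cτ) = 2.040×10^-4/(2.998×10⁸ × 2.900×10^-13) = 2.3464.
With βγ = 2.3464: γ² = 1 + (βγ)² = 6.50559, and β = (βγ)/γ = 2.3464/2.55061 = 0.9199.

0.9199c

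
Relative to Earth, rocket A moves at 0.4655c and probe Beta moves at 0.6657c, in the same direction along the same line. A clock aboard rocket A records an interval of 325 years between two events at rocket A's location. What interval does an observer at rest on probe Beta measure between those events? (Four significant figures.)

339.6 years

Transform rocket A's velocity into probe Beta's frame: (0.4655 − 0.6657)/(1 − 0.4655·0.6657) = −0.2002/0.69011665, so the relative speed is 0.2901c.
At |u| = 0.2901c, γ = (1 − 0.084158)^(−1/2) = 1.0449.
The clock on rocket A records proper time, so probe Beta measures Δt = γΔτ = 1.0449 × 325 = 339.6 years.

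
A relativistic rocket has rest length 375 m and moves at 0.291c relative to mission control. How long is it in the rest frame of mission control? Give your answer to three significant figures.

With β = 0.291, γ = 1/√(1 − 0.291²) = 1/√0.915319 = 1.0452.
Length contraction: L = L₀/γ = 375/1.0452 = 359 m.

359 m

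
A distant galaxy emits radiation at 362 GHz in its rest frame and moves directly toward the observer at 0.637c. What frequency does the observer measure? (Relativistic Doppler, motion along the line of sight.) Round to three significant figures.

Relativistic Doppler (source moving toward): f_obs = f_src · √((1+β)/(1−β)).
With β = 0.637: factor = √(1.637/0.363) = 2.1236.
f_obs = 362 × 2.1236 = 769 GHz.

769 GHz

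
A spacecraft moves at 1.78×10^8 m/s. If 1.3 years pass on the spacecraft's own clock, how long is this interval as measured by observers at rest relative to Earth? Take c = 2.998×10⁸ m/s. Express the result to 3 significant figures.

β = v/c = (1.78×10^8 m/s)/(2.998×10⁸ m/s) = 0.593729.
With β = 0.593729, γ = 1/√(1 − 0.593729²) = 1/√0.6474859 = 1.2428.
Time dilation: Δt = γ·Δτ = 1.2428 × 1.3 = 1.62 years.

1.62 years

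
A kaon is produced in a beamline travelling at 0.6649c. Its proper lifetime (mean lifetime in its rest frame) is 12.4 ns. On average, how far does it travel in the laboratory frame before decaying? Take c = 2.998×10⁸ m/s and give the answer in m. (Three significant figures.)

With β = 0.6649, γ = 1/√(1 − 0.6649²) = 1/√0.55790799 = 1.3388.
Lab-frame lifetime: Δt = γτ = 1.3388 × 12.4 ns = 16.601 ns.
Distance: d = vΔt = 0.6649 × 2.998×10⁸ m/s × 1.6601×10^-8 s = 3.31 m.

3.31 m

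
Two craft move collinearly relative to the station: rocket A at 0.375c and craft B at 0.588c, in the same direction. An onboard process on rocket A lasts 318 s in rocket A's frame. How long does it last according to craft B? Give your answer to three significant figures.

331 s

The velocity of rocket A relative to craft B is (0.375 − 0.588)c / (1 − 0.375×0.588) = −0.27325c; relative speed 0.27325c.
At |u| = 0.27325c, γ = (1 − 0.0746656)^(−1/2) = 1.0396.
Rocket A's interval is proper; time dilation gives Δt_B = γΔτ = 1.0396 × 318 s = 331 s.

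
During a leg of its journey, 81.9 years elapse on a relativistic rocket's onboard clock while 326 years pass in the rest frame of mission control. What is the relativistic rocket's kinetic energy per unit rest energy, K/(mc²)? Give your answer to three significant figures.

2.98

From Δt = γΔτ: γ = 326/81.9 = 3.98046.
Since K = (γ−1)mc², K/(mc²) = 3.98046 − 1 = 2.98.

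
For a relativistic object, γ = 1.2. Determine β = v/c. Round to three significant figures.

β = √(1 − 1/γ²) = √(1 − 1/1.44) = √0.305556 = 0.553.

0.553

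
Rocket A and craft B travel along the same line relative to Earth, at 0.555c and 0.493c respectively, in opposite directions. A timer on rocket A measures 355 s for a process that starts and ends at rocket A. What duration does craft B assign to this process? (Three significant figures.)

625 s

Transform rocket A's velocity into craft B's frame: (0.555 + 0.493)/(1 + 0.555·0.493) = 1.048/1.273615, so the relative speed is 0.82285c.
At |u| = 0.82285c, γ = (1 − 0.677082)^(−1/2) = 1.7598.
The clock on rocket A records proper time, so craft B measures Δt = γΔτ = 1.7598 × 355 = 625 s.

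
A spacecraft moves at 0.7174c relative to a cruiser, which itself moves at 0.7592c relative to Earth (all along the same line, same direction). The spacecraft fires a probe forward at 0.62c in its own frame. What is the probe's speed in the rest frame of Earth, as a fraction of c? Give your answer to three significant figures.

0.989c

First combine the probe and spacecraft (S''→S'): u₁ = (0.62 + 0.7174)/(1 + 0.62×0.7174) = 1.3374/1.444788 = 0.92567.
Then combine with the cruiser (S'→S): u = (0.92567 + 0.7592)/(1 + 0.92567×0.7592) = 1.68487/1.702768664 = 0.98949.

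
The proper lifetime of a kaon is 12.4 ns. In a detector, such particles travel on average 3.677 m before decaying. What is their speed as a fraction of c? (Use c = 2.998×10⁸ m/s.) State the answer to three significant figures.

Lab distance = (lab lifetime)·v = γτ·βc, so βγ = d/(cτ) = 3.677/(2.998×10⁸ × 1.240×10^-8) = 0.9891.
With βγ = 0.9891: γ² = 1 + (βγ)² = 1.978319, and β = (βγ)/γ = 0.9891/1.40653 = 0.703.

0.703c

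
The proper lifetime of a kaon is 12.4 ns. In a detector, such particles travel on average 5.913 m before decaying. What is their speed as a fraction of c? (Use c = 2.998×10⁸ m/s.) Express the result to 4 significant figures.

d = βγcτ ⇒ βγ = d/(cτ) = 5.913 m / (3.71752 m) = 1.5906.
β = (βγ)/√(1+(βγ)²) = 1.5906/√3.53001 = 0.8466.

0.8466c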